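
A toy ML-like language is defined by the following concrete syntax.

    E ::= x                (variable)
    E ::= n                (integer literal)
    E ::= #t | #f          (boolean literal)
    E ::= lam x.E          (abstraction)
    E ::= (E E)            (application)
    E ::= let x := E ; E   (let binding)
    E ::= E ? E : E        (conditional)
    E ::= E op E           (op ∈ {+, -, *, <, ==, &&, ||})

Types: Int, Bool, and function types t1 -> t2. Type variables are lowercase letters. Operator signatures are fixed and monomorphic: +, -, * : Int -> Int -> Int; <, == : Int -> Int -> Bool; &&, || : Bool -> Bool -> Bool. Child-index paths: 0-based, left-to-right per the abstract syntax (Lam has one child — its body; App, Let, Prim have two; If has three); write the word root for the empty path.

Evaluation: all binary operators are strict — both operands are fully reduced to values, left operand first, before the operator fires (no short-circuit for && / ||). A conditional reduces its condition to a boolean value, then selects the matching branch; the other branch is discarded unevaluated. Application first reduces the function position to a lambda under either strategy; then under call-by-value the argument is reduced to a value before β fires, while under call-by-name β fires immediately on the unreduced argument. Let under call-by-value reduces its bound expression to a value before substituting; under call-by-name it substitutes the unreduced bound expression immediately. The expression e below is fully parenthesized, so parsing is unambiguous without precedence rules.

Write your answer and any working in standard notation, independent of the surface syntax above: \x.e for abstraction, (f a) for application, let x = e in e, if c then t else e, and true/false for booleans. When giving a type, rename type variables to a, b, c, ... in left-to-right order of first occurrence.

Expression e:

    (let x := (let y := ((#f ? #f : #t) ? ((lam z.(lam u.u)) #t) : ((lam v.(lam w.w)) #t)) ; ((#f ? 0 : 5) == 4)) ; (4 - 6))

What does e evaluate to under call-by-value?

Answer: -2

Trace:
step 0: (let x = (let y = (if (if false then false else true) then ((\z.(\u.u)) true) else ((\v.(\w.w)) true)) in ((if false then 0 else 5) == 4)) in (4 - 6))
step 1: [if@0.0.0] (let x = (let y = (if true then ((\z.(\u.u)) true) else ((\v.(\w.w)) true)) in ((if false then 0 else 5) == 4)) in (4 - 6))
step 2: [if@0.0] (let x = (let y = ((\z.(\u.u)) true) in ((if false then 0 else 5) == 4)) in (4 - 6))
step 3: [beta@0.0] (let x = (let y = (\u.u) in ((if false then 0 else 5) == 4)) in (4 - 6))
step 4: [let@0] (let x = ((if false then 0 else 5) == 4) in (4 - 6))
step 5: [if@0.0] (let x = (5 == 4) in (4 - 6))
step 6: [delta@0] (let x = false in (4 - 6))
step 7: [let@root] (4 - 6)
step 8: [delta@root] -2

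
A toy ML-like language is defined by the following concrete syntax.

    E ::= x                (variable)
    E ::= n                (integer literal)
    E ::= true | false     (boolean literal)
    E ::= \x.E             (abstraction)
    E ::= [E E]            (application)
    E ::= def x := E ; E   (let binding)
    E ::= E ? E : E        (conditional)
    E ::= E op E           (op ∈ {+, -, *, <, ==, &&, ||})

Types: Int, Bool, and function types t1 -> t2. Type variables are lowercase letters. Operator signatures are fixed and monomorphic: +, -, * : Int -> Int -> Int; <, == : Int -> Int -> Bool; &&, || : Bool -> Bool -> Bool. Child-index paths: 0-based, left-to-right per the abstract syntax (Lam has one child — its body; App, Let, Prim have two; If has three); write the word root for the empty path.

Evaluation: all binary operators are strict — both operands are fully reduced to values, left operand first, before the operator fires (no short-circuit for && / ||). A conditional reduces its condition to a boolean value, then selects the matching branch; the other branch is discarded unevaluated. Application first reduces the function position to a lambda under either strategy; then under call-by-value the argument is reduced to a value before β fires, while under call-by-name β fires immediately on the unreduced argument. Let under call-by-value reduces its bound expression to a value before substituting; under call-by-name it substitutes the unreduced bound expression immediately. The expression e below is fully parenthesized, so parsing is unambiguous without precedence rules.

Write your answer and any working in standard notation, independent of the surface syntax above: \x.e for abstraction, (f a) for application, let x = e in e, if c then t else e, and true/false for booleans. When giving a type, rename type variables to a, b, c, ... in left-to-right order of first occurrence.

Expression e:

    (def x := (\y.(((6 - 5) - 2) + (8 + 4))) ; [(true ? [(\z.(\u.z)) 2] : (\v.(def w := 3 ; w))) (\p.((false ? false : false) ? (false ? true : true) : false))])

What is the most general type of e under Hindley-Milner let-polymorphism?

Answer: Int

Derivation:
  unify Int ~ Int
  unify Int ~ Int
  unify Int ~ Int
  unify Int ~ Int
  unify Int ~ Int
  unify Int ~ Int
  unify Int ~ Int
  unify Int ~ Int
\y._ : a -> Int
let x : forall. a -> Int
  unify Bool ~ Bool
z : b
\u._ : c -> b
\z._ : b -> c -> b
  unify b -> c -> b ~ Int -> d
  unify b ~ Int
  unify c -> Int ~ d
_ _ : c -> Int
let w : Int
w : Int
\v._ : e -> Int
  unify c -> Int ~ e -> Int
  unify c ~ e
  unify Int ~ Int
  unify Bool ~ Bool
  unify Bool ~ Bool
  unify Bool ~ Bool
  unify Bool ~ Bool
  unify Bool ~ Bool
  unify Bool ~ Bool
\p._ : f -> Bool
  unify e -> Int ~ (f -> Bool) -> g
  unify e ~ f -> Bool
  unify Int ~ g
_ _ : Int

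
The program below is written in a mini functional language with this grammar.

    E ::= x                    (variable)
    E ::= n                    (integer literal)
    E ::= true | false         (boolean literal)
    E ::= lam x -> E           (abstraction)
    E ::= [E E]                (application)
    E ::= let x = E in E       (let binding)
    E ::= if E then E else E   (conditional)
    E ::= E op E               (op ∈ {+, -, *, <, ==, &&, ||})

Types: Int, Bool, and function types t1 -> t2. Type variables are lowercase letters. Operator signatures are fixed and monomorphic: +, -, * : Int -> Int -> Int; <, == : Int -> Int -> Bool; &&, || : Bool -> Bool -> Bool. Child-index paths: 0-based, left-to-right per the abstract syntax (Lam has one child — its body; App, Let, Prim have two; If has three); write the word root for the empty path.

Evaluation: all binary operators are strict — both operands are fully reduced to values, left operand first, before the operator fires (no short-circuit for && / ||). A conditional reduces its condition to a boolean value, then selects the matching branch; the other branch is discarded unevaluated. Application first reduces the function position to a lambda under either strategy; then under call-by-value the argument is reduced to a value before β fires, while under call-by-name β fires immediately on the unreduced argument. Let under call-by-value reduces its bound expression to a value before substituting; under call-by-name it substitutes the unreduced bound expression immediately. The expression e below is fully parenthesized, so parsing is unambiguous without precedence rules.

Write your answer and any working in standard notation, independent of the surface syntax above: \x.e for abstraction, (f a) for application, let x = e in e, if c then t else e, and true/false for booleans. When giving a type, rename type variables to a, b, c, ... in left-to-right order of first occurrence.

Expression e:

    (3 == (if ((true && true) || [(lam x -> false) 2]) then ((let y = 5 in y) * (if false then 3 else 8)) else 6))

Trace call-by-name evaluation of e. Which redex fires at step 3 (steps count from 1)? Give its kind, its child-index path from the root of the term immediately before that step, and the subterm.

Answer: delta at 1.0 : (true || false)

Trace:
step 0: (3 == (if ((true && true) || ((\x.false) 2)) then ((let y = 5 in y) * (if false then 3 else 8)) else 6))
step 1: [delta@1.0.0] (3 == (if (true || ((\x.false) 2)) then ((let y = 5 in y) * (if false then 3 else 8)) else 6))
step 2: [beta@1.0.1] (3 == (if (true || false) then ((let y = 5 in y) * (if false then 3 else 8)) else 6))
step 3: [delta@1.0] (3 == (if true then ((let y = 5 in y) * (if false then 3 else 8)) else 6))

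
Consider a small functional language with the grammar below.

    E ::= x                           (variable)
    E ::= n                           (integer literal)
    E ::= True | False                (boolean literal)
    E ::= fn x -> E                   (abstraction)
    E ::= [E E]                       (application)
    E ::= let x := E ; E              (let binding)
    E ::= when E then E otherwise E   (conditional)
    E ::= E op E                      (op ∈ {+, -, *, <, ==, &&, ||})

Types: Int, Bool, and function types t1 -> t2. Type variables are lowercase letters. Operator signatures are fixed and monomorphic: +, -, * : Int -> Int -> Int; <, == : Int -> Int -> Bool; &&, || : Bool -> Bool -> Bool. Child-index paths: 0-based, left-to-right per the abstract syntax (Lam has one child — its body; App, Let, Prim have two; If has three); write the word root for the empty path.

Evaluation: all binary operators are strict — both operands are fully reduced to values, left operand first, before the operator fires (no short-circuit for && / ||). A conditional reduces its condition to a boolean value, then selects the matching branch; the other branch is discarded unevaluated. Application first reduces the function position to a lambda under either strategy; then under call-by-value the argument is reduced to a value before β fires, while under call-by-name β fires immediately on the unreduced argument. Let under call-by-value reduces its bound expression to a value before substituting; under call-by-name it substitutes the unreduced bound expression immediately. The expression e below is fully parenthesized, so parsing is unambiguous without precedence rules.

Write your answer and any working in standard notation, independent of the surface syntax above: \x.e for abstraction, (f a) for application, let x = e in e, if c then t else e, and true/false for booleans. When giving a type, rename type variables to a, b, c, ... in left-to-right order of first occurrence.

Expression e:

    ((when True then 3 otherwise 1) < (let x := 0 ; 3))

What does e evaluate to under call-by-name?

Derivation:
step 0: ((if true then 3 else 1) < (let x = 0 in 3))
step 1: [if@0] (3 < (let x = 0 in 3))
step 2: [let@1] (3 < 3)
step 3: [delta@root] false

Answer: false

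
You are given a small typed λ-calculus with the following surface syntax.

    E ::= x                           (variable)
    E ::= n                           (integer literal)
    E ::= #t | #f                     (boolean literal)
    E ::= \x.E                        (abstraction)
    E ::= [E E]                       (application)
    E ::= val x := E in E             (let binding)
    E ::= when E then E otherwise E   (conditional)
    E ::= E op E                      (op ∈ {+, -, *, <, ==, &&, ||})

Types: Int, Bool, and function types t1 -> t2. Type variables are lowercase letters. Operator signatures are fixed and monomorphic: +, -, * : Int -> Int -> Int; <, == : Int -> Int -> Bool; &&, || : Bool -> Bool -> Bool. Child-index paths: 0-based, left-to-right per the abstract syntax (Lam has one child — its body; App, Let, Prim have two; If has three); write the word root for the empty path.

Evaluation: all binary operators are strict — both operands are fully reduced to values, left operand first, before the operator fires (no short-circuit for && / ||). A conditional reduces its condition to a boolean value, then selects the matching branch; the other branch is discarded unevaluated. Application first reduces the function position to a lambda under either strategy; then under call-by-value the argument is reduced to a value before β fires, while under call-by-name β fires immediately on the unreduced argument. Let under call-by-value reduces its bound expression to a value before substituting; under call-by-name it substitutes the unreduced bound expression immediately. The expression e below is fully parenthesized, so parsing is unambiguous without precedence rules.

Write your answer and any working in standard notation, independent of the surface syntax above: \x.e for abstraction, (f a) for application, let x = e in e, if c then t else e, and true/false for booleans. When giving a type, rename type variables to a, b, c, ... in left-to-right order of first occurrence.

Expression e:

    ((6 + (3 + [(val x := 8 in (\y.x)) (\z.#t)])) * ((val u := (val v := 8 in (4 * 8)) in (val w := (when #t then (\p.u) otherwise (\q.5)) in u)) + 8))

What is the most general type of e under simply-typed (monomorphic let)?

Derivation:
  unify Int ~ Int
  unify Int ~ Int
let x : Int
x : Int
\y._ : a -> Int
\z._ : b -> Bool
  unify a -> Int ~ (b -> Bool) -> c
  unify a ~ b -> Bool
  unify Int ~ c
_ _ : Int
  unify Int ~ Int
  unify Int ~ Int
  unify Int ~ Int
let v : Int
  unify Int ~ Int
  unify Int ~ Int
let u : Int
  unify Bool ~ Bool
u : Int
\p._ : d -> Int
\q._ : e -> Int
  unify d -> Int ~ e -> Int
  unify d ~ e
  unify Int ~ Int
let w : e -> Int
u : Int
  unify Int ~ Int
  unify Int ~ Int
  unify Int ~ Int

Answer: Int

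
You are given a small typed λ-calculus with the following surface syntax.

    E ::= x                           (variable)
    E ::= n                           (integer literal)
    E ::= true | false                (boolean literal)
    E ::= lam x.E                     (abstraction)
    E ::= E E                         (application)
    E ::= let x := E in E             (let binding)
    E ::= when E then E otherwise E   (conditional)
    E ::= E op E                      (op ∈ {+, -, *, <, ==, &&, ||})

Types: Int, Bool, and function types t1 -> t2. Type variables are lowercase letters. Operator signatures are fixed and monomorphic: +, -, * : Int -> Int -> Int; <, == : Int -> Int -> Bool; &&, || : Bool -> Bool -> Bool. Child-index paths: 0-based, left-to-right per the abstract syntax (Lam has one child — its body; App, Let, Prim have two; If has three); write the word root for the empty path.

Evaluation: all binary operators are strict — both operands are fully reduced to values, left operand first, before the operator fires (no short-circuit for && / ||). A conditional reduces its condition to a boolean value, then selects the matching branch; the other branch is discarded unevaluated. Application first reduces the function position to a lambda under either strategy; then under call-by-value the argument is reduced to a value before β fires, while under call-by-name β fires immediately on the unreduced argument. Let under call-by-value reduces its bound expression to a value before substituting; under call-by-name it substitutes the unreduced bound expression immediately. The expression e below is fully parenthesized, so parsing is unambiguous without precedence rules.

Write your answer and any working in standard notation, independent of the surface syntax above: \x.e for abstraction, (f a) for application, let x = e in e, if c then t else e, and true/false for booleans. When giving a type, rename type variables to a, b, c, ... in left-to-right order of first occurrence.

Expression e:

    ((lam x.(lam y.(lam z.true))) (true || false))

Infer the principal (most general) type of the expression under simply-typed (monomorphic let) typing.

Trace:
\z._ : c -> Bool
\y._ : b -> c -> Bool
\x._ : a -> b -> c -> Bool
  unify Bool ~ Bool
  unify Bool ~ Bool
  unify a -> b -> c -> Bool ~ Bool -> d
  unify a ~ Bool
  unify b -> c -> Bool ~ d
_ _ : b -> c -> Bool

Answer: a -> b -> Bool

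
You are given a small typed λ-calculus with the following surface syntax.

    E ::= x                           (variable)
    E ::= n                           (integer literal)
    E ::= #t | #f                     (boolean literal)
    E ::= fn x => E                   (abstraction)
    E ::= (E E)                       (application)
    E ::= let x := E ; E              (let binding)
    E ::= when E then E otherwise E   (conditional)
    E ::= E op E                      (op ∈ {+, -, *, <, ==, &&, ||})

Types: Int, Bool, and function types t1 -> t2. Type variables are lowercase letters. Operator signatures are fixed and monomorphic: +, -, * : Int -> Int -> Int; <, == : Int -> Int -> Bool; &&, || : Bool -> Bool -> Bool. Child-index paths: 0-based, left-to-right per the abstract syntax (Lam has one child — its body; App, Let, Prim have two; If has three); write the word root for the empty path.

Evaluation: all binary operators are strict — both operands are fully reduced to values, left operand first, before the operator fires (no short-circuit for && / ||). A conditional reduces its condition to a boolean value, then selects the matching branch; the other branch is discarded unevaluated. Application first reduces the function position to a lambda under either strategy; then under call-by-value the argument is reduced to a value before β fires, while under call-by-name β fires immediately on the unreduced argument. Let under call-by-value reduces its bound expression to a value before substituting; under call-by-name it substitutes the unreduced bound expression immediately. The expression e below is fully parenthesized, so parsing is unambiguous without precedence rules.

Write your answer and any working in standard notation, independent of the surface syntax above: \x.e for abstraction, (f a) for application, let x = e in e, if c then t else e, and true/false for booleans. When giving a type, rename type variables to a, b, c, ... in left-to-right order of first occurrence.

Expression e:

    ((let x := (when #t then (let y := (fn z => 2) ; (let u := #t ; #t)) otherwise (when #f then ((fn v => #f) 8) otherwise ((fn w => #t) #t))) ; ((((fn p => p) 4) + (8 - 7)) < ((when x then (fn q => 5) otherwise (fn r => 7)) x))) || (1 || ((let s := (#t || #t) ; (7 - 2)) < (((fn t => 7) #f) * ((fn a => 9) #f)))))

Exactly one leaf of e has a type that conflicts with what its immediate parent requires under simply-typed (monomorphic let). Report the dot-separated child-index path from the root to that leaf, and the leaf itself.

Working:
  unify Bool ~ Bool
\z._ : a -> Int
let y : a -> Int
let u : Bool
  unify Bool ~ Bool
\v._ : b -> Bool
  unify b -> Bool ~ Int -> c
  unify b ~ Int
  unify Bool ~ c
_ _ : Bool
\w._ : d -> Bool
  unify d -> Bool ~ Bool -> e
  unify d ~ Bool
  unify Bool ~ e
_ _ : Bool
  unify Bool ~ Bool
  unify Bool ~ Bool
let x : Bool
p : f
\p._ : f -> f
  unify f -> f ~ Int -> g
  unify f ~ Int
  unify Int ~ g
_ _ : Int
  unify Int ~ Int
  unify Int ~ Int
  unify Int ~ Int
  unify Int ~ Int
  unify Int ~ Int
x : Bool
  unify Bool ~ Bool
\q._ : h -> Int
\r._ : i -> Int
  unify h -> Int ~ i -> Int
  unify h ~ i
  unify Int ~ Int
x : Bool
  unify i -> Int ~ Bool -> j
  unify i ~ Bool
  unify Int ~ j
_ _ : Int
  unify Int ~ Int
  unify Bool ~ Bool
  unify Int ~ Bool
  FAIL: mismatch Int ~ Bool

Answer: 1.0 : 1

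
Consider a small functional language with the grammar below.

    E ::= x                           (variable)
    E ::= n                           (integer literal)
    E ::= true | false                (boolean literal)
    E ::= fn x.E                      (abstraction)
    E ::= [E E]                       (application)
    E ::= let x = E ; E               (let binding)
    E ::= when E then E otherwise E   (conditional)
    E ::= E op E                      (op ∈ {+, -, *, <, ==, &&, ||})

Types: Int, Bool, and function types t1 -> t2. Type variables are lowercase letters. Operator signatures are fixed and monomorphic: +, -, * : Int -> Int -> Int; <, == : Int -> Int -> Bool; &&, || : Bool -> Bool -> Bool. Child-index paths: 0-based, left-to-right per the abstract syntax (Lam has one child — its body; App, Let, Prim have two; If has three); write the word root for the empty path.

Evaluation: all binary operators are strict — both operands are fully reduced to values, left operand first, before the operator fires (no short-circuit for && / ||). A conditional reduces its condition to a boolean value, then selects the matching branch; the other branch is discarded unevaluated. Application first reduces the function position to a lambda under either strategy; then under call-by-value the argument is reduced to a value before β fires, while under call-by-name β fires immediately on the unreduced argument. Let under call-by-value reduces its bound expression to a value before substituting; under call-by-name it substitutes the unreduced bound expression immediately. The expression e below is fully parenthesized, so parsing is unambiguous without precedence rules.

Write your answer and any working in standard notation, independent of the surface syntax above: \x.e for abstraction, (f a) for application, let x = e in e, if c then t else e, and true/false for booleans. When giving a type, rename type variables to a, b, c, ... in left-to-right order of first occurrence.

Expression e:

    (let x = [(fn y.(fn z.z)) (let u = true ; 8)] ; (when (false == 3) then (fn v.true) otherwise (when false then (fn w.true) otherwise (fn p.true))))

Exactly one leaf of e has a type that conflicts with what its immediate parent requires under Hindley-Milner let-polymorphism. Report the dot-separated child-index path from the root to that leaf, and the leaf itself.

Answer: 1.0.0 : false

Derivation:
z : b
\z._ : b -> b
\y._ : a -> b -> b
let u : Bool
  unify a -> b -> b ~ Int -> c
  unify a ~ Int
  unify b -> b ~ c
_ _ : b -> b
let x : forall. b -> b
  unify Bool ~ Int
  FAIL: mismatch Bool ~ Int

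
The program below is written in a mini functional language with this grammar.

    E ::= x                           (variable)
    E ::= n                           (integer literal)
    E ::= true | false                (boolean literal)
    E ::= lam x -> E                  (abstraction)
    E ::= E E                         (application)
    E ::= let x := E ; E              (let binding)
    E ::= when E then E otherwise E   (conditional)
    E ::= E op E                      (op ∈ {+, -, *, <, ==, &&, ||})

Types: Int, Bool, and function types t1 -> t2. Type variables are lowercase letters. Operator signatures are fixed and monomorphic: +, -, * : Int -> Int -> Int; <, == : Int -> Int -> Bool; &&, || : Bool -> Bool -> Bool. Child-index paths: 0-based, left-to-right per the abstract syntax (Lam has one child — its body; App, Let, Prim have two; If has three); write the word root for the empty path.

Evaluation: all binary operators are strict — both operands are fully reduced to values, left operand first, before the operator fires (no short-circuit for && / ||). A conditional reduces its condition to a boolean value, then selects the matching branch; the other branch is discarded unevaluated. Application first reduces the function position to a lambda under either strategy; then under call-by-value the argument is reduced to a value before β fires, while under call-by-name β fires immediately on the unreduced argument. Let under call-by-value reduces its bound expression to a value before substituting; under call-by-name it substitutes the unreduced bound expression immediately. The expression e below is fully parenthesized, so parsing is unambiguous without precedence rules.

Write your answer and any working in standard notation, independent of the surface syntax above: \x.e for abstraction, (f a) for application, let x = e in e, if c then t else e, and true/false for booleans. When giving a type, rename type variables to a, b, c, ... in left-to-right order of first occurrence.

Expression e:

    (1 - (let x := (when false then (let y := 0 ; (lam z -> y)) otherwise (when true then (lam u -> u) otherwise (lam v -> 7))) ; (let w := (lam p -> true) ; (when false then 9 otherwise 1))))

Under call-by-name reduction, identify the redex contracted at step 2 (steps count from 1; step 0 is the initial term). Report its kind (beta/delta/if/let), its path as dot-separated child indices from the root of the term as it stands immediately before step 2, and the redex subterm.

Answer: let at 1 : (let w = (\p.true) in (if false then 9 else 1))

Working:
step 0: (1 - (let x = (if false then (let y = 0 in (\z.y)) else (if true then (\u.u) else (\v.7))) in (let w = (\p.true) in (if false then 9 else 1))))
step 1: [let@1] (1 - (let w = (\p.true) in (if false then 9 else 1)))
step 2: [let@1] (1 - (if false then 9 else 1))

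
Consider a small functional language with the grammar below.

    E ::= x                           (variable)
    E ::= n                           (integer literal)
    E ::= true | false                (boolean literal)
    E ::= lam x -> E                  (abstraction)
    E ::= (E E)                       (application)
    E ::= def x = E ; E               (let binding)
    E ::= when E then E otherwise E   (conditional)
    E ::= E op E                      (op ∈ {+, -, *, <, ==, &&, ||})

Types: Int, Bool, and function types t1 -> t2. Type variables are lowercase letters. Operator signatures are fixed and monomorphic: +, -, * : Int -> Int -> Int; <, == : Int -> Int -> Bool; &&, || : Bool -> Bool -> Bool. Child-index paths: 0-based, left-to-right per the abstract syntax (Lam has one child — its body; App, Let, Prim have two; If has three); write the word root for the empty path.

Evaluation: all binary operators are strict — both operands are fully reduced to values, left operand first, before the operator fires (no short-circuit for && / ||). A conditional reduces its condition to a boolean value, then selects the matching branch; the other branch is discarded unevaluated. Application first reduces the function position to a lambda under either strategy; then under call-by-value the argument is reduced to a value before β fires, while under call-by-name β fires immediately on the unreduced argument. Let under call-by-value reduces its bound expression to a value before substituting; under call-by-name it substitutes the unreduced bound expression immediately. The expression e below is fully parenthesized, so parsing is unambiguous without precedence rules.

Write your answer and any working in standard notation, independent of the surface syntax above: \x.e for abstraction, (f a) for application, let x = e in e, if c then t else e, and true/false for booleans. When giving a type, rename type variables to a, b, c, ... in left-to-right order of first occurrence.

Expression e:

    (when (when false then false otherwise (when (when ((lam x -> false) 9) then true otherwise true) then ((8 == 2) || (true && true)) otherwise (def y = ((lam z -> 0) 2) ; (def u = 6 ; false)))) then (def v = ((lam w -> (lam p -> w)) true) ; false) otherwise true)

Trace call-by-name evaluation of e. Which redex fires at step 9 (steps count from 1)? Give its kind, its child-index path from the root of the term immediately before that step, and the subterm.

Working:
step 0: (if (if false then false else (if (if ((\x.false) 9) then true else true) then ((8 == 2) || (true && true)) else (let y = ((\z.0) 2) in (let u = 6 in false)))) then (let v = ((\w.(\p.w)) true) in false) else true)
step 1: [if@0] (if (if (if ((\x.false) 9) then true else true) then ((8 == 2) || (true && true)) else (let y = ((\z.0) 2) in (let u = 6 in false))) then (let v = ((\w.(\p.w)) true) in false) else true)
step 2: [beta@0.0.0] (if (if (if false then true else true) then ((8 == 2) || (true && true)) else (let y = ((\z.0) 2) in (let u = 6 in false))) then (let v = ((\w.(\p.w)) true) in false) else true)
step 3: [if@0.0] (if (if true then ((8 == 2) || (true && true)) else (let y = ((\z.0) 2) in (let u = 6 in false))) then (let v = ((\w.(\p.w)) true) in false) else true)
step 4: [if@0] (if ((8 == 2) || (true && true)) then (let v = ((\w.(\p.w)) true) in false) else true)
step 5: [delta@0.0] (if (false || (true && true)) then (let v = ((\w.(\p.w)) true) in false) else true)
step 6: [delta@0.1] (if (false || true) then (let v = ((\w.(\p.w)) true) in false) else true)
step 7: [delta@0] (if true then (let v = ((\w.(\p.w)) true) in false) else true)
step 8: [if@root] (let v = ((\w.(\p.w)) true) in false)
step 9: [let@root] false

Answer: let at root : (let v = ((\w.(\p.w)) true) in false)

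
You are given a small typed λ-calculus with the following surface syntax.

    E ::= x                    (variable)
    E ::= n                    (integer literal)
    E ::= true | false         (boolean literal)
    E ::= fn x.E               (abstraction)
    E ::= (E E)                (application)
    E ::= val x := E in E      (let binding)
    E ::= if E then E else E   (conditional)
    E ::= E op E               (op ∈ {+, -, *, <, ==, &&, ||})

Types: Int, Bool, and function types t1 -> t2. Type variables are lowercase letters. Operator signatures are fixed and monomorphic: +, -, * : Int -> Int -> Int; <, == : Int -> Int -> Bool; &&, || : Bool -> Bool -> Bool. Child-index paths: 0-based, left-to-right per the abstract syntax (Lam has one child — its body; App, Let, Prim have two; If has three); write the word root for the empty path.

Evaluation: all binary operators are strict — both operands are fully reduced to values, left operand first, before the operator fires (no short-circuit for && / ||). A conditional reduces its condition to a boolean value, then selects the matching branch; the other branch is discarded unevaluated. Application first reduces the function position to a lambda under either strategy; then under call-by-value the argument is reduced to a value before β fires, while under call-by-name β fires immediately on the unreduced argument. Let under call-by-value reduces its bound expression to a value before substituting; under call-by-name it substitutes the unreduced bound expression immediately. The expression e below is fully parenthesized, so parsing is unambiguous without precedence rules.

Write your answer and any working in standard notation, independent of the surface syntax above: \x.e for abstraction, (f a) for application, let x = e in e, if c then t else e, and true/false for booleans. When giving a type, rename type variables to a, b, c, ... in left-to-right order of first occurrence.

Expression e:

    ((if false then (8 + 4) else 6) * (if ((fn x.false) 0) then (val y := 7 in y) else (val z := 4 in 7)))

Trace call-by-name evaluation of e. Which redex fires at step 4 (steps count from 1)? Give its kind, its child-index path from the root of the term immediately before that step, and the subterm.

Answer: let at 1 : (let z = 4 in 7)

Derivation:
step 0: ((if false then (8 + 4) else 6) * (if ((\x.false) 0) then (let y = 7 in y) else (let z = 4 in 7)))
step 1: [if@0] (6 * (if ((\x.false) 0) then (let y = 7 in y) else (let z = 4 in 7)))
step 2: [beta@1.0] (6 * (if false then (let y = 7 in y) else (let z = 4 in 7)))
step 3: [if@1] (6 * (let z = 4 in 7))
step 4: [let@1] (6 * 7)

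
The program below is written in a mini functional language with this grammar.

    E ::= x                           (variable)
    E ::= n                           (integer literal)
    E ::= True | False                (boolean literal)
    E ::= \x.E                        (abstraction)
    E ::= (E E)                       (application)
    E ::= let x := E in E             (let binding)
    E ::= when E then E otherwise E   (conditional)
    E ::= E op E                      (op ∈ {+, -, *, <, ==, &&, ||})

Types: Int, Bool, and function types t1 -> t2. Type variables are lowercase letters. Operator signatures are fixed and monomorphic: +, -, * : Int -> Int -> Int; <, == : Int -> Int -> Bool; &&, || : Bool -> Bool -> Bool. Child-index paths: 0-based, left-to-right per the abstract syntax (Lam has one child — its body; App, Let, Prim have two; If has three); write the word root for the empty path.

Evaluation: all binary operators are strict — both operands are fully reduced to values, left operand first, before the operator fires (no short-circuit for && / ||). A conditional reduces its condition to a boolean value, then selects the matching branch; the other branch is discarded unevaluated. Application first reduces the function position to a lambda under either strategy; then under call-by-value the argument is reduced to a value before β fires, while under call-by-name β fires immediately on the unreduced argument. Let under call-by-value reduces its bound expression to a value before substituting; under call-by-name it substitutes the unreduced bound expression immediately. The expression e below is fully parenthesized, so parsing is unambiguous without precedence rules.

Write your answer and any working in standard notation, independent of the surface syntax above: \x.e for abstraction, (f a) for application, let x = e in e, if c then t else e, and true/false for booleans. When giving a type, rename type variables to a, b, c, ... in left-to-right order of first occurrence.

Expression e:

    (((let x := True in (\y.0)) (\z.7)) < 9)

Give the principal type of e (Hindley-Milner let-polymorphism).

Trace:
let x : Bool
\y._ : a -> Int
\z._ : b -> Int
  unify a -> Int ~ (b -> Int) -> c
  unify a ~ b -> Int
  unify Int ~ c
_ _ : Int
  unify Int ~ Int
  unify Int ~ Int

Answer: Bool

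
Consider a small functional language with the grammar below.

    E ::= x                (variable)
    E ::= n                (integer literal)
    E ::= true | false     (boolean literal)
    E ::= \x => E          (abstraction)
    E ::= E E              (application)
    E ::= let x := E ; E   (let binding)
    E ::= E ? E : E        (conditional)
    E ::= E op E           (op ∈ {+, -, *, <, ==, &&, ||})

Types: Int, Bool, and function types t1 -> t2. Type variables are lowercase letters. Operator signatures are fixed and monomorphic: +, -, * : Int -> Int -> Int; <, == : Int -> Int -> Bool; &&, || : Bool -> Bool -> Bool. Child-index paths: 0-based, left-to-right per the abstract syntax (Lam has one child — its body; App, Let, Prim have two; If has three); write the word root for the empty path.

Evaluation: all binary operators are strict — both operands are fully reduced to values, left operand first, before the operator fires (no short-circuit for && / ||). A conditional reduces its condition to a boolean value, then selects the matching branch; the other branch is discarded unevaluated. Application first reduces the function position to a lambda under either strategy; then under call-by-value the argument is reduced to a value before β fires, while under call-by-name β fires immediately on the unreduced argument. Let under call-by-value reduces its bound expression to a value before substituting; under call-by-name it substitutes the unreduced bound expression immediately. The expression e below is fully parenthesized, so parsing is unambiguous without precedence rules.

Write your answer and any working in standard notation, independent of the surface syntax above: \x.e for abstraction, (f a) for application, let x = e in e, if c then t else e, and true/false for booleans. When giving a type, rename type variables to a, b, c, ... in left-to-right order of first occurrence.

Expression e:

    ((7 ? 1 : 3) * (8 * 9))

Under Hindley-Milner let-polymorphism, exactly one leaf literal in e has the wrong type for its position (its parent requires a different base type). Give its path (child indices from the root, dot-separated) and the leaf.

Answer: 0.0 : 7

Working:
  unify Int ~ Bool
  FAIL: mismatch Int ~ Bool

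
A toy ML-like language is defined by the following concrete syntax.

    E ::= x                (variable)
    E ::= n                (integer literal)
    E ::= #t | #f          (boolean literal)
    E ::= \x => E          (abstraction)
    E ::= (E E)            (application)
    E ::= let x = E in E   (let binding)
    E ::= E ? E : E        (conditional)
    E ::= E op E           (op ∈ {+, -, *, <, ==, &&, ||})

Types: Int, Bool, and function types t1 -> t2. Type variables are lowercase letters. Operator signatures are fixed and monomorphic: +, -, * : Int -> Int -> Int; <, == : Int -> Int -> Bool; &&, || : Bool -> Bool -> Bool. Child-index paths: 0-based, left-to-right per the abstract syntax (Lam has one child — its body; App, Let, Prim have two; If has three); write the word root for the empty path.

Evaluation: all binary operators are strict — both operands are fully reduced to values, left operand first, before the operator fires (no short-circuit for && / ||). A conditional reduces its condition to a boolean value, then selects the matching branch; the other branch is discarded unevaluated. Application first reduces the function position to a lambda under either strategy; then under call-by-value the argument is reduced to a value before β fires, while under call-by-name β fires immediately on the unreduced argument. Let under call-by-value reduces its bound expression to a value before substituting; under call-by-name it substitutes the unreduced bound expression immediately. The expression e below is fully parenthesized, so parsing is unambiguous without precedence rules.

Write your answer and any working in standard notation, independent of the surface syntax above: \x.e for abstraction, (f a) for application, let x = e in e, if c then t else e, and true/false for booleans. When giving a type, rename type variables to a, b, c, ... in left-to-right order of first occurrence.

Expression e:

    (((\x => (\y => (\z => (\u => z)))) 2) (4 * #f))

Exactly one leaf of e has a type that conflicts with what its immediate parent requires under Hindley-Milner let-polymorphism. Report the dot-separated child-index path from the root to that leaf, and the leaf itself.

Answer: 1.1 : false

Trace:
z : c
\u._ : d -> c
\z._ : c -> d -> c
\y._ : b -> c -> d -> c
\x._ : a -> b -> c -> d -> c
  unify a -> b -> c -> d -> c ~ Int -> e
  unify a ~ Int
  unify b -> c -> d -> c ~ e
_ _ : b -> c -> d -> c
  unify Int ~ Int
  unify Bool ~ Int
  FAIL: mismatch Bool ~ Int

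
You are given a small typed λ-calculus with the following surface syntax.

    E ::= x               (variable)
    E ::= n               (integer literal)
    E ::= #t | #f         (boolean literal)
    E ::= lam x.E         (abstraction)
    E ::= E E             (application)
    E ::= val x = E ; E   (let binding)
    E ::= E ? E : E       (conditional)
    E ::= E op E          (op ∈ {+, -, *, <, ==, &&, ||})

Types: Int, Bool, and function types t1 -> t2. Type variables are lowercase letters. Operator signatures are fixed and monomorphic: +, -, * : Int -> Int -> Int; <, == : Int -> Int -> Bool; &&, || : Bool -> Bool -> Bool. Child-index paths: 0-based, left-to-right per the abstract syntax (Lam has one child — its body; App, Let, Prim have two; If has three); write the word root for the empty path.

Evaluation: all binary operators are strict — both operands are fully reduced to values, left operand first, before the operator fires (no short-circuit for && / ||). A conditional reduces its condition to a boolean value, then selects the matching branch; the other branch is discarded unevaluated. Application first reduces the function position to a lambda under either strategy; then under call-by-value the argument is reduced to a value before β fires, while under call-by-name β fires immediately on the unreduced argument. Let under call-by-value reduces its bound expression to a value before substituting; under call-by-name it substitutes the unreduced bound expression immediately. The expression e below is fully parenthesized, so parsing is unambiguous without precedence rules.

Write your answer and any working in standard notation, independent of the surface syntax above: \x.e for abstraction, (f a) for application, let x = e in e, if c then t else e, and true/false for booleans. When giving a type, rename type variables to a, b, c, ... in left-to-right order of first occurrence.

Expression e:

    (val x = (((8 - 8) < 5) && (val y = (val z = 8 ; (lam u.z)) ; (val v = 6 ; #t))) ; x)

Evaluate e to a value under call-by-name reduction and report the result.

Working:
step 0: (let x = (((8 - 8) < 5) && (let y = (let z = 8 in (\u.z)) in (let v = 6 in true))) in x)
step 1: [let@root] (((8 - 8) < 5) && (let y = (let z = 8 in (\u.z)) in (let v = 6 in true)))
step 2: [delta@0.0] ((0 < 5) && (let y = (let z = 8 in (\u.z)) in (let v = 6 in true)))
step 3: [delta@0] (true && (let y = (let z = 8 in (\u.z)) in (let v = 6 in true)))
step 4: [let@1] (true && (let v = 6 in true))
step 5: [let@1] (true && true)
step 6: [delta@root] true

Answer: true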